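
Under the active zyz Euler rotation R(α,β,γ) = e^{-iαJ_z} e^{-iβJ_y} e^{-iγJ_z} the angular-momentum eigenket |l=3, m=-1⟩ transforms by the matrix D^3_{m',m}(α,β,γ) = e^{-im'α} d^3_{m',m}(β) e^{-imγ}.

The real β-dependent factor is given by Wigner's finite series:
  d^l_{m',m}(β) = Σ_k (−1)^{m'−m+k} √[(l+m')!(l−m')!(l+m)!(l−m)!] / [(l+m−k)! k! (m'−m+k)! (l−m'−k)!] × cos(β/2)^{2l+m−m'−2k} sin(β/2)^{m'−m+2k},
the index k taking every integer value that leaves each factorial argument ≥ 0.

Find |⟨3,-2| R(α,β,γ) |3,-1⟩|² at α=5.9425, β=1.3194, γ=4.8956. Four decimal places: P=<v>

First d^3_{-2,-1}(β=1.3194), then the phase factors e^{-i(-2)α} and e^{-i(-1)γ}:
With c≡cos(β/2)=0.790176 and s≡sin(β/2)=0.612880, N=[1·120·2·24]^{1/2}=75.894664
k∈{1,2} keeps every argument non-negative
  k=1: (−1)^0·75.8947/(24)·0.7902^5·0.6129^1 = +0.597028
  k=2: (−1)^1·75.8947/(12)·0.7902^3·0.6129^3 = -0.718336
d^3_{-2,-1}(1.3194) = +0.597028 -0.718336 = -0.121308
|D^3_{-2,-1}|² = |d^3_{-2,-1}(β)|² = (-0.121308)² = 0.014716 (the z-rotation phases have unit modulus)

P=0.0147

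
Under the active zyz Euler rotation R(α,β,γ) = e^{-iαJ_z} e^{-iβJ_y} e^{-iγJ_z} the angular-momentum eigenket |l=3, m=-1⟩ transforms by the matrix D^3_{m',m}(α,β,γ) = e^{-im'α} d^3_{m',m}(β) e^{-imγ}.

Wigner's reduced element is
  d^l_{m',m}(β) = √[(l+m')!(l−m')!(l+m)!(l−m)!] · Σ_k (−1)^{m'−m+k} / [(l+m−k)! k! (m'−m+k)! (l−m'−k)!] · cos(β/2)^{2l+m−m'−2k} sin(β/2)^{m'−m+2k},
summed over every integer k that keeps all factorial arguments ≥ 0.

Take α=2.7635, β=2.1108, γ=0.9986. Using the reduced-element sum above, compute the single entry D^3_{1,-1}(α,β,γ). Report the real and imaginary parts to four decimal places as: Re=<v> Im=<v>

Re=0.0795 Im=0.4042

D^3_{1,-1}(2.7635,2.1108,0.9986) = e^{-i·1·2.7635}·d^3_{1,-1}(2.1108)·e^{-i·-1·0.9986}. Compute d first:
With c≡cos(β/2)=0.492880 and s≡sin(β/2)=0.870097, N=[24·2·2·24]^{1/2}=48.000000
k: max(0,(-1)−(1))=0 … min(3+(-1),3−(1))=2
  k=0: (−1)^2·48.0000/(8)·0.4929^4·0.8701^2 = +0.268072
  k=1: (−1)^3·48.0000/(6)·0.4929^2·0.8701^4 = -1.113893
  k=2: (−1)^4·48.0000/(48)·0.4929^0·0.8701^6 = +0.433918
d^3_{1,-1}(2.1108) = +0.268072 -1.113893 +0.433918 = -0.411904
Phases: e^{-i·(1)·2.7635}=-0.929370-0.369149i, e^{-i·(-1)·0.9986}=+0.541480+0.840714i ⇒ D=+0.079451+0.404169i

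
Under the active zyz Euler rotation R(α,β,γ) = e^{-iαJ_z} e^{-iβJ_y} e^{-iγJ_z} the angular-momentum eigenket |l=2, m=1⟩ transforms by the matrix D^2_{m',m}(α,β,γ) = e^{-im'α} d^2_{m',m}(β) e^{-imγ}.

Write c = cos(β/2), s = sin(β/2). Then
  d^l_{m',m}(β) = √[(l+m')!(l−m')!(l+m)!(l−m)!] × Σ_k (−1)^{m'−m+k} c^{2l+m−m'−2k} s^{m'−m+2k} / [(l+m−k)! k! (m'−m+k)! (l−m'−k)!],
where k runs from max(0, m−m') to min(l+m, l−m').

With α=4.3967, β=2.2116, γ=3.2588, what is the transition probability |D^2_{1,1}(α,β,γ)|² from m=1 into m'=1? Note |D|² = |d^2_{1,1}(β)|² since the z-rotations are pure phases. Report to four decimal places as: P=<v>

Split into d^2_{1,1}(β=2.2116) × two z-phases.
c=cos(2.2116/2)=0.448420, s=sin(2.2116/2)=0.893823; N=√[6·1·6·1]=6.000000
k∈{0,1} keeps every argument non-negative
  k=0: (−1)^0·6.0000/(6)·0.4484^4·0.8938^0 = +0.040433
  k=1: (−1)^1·6.0000/(2)·0.4484^2·0.8938^2 = -0.481941
d^2_{1,1}(2.2116) = +0.040433 -0.481941 = -0.441507
|D^2_{1,1}|² = |d^2_{1,1}(β)|² = (-0.441507)² = 0.194929 (the z-rotation phases have unit modulus)

P=0.1949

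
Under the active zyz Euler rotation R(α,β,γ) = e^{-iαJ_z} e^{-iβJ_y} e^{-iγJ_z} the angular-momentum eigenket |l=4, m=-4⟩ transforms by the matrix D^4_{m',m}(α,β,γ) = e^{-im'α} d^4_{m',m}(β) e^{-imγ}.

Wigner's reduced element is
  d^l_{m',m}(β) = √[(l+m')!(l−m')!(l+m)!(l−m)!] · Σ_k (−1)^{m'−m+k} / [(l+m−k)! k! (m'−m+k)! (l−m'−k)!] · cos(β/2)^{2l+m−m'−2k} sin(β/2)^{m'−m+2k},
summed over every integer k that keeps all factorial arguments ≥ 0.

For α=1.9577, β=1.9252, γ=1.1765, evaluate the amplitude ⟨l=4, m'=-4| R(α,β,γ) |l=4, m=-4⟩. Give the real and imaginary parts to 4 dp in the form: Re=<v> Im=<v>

Re=0.0114 Im=-0.0003

D^4_{-4,-4}(1.9577,1.9252,1.1765) = e^{-i·-4·1.9577}·d^4_{-4,-4}(1.9252)·e^{-i·-4·1.1765}. Compute d first:
With c≡cos(β/2)=0.571388 and s≡sin(β/2)=0.820680, N=[1·40320·1·40320]^{1/2}=40320.000000
Admissible k: 0..0 (factorial args all ≥0)
  k=0: (−1)^0·40320.0000/(40320)·0.5714^8·0.8207^0 = +0.011362
d^4_{-4,-4}(1.9252) = +0.011362
Attach z-rotation phases: D = e^{-i(-4)(1.9577)}·(+0.011362)·e^{-i(-4)(1.1765)} = +0.011357-0.000336i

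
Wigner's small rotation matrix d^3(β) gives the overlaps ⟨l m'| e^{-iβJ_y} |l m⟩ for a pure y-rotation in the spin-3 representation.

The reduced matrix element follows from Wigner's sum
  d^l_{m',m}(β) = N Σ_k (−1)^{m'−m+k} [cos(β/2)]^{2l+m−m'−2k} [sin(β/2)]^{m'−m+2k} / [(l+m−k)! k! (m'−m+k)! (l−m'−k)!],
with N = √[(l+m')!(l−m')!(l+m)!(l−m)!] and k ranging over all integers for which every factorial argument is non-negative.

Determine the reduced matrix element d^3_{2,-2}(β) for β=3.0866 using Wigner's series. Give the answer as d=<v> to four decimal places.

d^3_{2,-2}(β=3.0866) via Wigner's sum:
Half-angle: c=0.027493, s=0.999622. N=√(120·1·1·120)=120.000000
Admissible k: 0..1 (factorial args all ≥0)
  k=0: (−1)^4·120.0000/(24)·0.0275^2·0.9996^4 = +0.003774
  k=1: (−1)^5·120.0000/(120)·0.0275^0·0.9996^6 = -0.997734
d^3_{2,-2}(3.0866) = +0.003774 -0.997734 = -0.993961

d=-0.9940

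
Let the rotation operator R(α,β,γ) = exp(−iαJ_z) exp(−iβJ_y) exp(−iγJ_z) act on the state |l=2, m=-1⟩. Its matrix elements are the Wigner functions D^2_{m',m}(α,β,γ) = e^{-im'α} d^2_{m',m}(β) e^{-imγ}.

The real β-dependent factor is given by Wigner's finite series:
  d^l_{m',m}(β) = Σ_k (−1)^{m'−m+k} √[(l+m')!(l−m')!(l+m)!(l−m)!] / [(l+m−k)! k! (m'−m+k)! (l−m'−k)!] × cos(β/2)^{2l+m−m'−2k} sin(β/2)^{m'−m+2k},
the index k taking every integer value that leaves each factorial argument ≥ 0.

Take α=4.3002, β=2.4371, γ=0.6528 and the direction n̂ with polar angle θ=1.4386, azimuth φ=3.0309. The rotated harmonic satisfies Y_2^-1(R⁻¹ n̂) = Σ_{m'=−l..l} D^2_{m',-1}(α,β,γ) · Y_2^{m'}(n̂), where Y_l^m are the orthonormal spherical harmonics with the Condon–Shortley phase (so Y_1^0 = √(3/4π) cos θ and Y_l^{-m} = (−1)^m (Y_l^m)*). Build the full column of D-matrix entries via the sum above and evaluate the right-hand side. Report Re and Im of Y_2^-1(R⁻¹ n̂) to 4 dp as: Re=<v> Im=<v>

Need the full column D^2_{m',-1} for m'=−2..2 at α=4.3002, β=2.4371, γ=0.6528.
cos(β/2)=0.345007, sin(β/2)=0.938600
d^2_{-2,-1}: single k=1 term ⇒ +0.077089;  D = -0.075957+0.013162i
d^2_{-1,-1}: k∈[0..1] ⇒ +0.014168 -0.314585 = -0.300417;  D = -0.071588+0.291763i
d^2_{0,-1}: k∈[0..1] ⇒ -0.094415 +0.698788 = +0.604373;  D = +0.480106+0.367104i
d^2_{1,-1}: k∈[0..1] ⇒ +0.314585 -0.776108 = -0.461523;  D = +0.403733-0.223614i
d^2_{2,-1}: single k=0 term ⇒ -0.570558;  D = +0.053337+0.568059i
Y_2^{m'}(θ=1.4386,φ=3.0309) and Σ D·Y over m':
  (-0.0760+0.0132i)·(+0.3703+0.0833i)  (-0.0716+0.2918i)·(-0.1003-0.0112i)  (+0.4801+0.3671i)·(-0.2990+0.0000i)  (+0.4037-0.2236i)·(+0.1003-0.0112i)  (+0.0533+0.5681i)·(+0.3703-0.0833i)
Y_2^-1(R⁻¹ n̂) = -0.057211+0.039295i

Re=-0.0572 Im=0.0393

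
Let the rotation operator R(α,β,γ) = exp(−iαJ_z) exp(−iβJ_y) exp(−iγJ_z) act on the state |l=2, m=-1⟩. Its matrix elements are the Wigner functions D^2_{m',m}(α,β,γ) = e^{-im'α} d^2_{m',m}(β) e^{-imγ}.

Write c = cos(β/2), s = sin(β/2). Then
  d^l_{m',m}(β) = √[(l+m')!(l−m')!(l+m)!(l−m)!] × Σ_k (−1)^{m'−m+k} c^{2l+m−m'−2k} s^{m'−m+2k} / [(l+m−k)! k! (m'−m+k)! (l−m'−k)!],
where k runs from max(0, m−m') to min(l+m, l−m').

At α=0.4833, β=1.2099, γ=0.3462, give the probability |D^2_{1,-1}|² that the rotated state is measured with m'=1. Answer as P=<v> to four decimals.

P=0.3046

First d^2_{1,-1}(β=1.2099), then the phase factors e^{-i(1)α} and e^{-i(-1)γ}:
Half-angle: c=0.822531, s=0.568721. N=√(6·1·1·6)=6.000000
k: max(0,(-1)−(1))=0 … min(2+(-1),2−(1))=1
  k=0: (−1)^2·6.0000/(2)·0.8225^2·0.5687^2 = +0.656483
  k=1: (−1)^3·6.0000/(6)·0.8225^0·0.5687^4 = -0.104616
d^2_{1,-1}(1.2099) = +0.656483 -0.104616 = +0.551868
|D^2_{1,-1}|² = |d^2_{1,-1}(β)|² = (+0.551868)² = 0.304558 (the z-rotation phases have unit modulus)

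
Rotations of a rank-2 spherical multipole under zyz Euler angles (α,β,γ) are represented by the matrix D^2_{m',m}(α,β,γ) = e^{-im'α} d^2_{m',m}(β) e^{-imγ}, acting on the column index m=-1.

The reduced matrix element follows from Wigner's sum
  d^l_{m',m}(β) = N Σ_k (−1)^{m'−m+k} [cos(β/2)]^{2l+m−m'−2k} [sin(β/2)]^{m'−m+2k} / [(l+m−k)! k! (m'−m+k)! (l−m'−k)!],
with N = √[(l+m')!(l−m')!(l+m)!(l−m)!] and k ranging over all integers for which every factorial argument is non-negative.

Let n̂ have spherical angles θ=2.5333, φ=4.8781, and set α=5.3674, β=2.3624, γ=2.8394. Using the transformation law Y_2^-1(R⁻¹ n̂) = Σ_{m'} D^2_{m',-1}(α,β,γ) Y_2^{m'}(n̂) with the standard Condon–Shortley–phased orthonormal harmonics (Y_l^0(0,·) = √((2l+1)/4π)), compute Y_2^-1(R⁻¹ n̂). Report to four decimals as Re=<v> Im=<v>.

Re=-0.2087 Im=-0.1389

Need the full column D^2_{m',-1} for m'=−2..2 at α=5.3674, β=2.3624, γ=2.8394.
cos(β/2)=0.379815, sin(β/2)=0.925062
d^2_{-2,-1}: single k=1 term ⇒ +0.101372;  D = +0.054102+0.085728i
d^2_{-1,-1}: k∈[0..1] ⇒ +0.020811 -0.370346 = -0.349535;  D = +0.120780-0.328005i
d^2_{0,-1}: k∈[0..1] ⇒ -0.124155 +0.736480 = +0.612325;  D = -0.584579+0.182237i
d^2_{1,-1}: k∈[0..1] ⇒ +0.370346 -0.732292 = -0.361946;  D = +0.295921+0.208412i
d^2_{2,-1}: single k=0 term ⇒ -0.601333;  D = +0.024899+0.600818i
Y_2^{m'}(θ=2.5333,φ=4.8781) and Σ D·Y over m':
  (+0.0541+0.0857i)·(-0.1193+0.0410i)  (+0.1208-0.3280i)·(-0.0598-0.3573i)  (-0.5846+0.1822i)·(+0.3218+0.0000i)  (+0.2959+0.2084i)·(+0.0598-0.3573i)  (+0.0249+0.6008i)·(-0.1193-0.0410i)
Y_2^-1(R⁻¹ n̂) = -0.208658-0.138896i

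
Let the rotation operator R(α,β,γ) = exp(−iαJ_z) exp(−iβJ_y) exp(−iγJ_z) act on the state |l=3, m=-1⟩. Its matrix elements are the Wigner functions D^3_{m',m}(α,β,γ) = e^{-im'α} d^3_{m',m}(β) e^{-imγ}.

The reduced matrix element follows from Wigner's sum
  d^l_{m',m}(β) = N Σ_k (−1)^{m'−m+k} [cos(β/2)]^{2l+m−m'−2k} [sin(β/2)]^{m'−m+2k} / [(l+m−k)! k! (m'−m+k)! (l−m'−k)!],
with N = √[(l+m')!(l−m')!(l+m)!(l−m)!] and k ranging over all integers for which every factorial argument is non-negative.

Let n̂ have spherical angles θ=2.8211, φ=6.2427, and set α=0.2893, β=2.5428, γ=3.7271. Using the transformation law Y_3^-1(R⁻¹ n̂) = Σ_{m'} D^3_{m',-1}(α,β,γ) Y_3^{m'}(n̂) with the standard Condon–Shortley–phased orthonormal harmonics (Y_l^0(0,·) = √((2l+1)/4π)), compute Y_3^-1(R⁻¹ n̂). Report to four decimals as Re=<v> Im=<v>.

Re=-0.2103 Im=-0.2791

Need the full column D^3_{m',-1} for m'=−3..3 at α=0.2893, β=2.5428, γ=3.7271.
cos(β/2)=0.294943, sin(β/2)=0.955515
d^3_{-3,-1}: single k=2 term ⇒ +0.026759;  D = -0.003134-0.026575i
d^3_{-2,-1}: k∈[1..2] ⇒ +0.006744 -0.141566 = -0.134822;  D = +0.053331+0.123825i
d^3_{-1,-1}: k∈[0..2] ⇒ +0.000658 -0.055274 +0.435089 = +0.380474;  D = -0.243939-0.291983i
d^3_{0,-1}: k∈[0..2] ⇒ -0.007388 +0.232616 -0.813797 = -0.588569;  D = +0.490532+0.325256i
d^3_{1,-1}: k∈[0..2] ⇒ +0.041455 -0.580119 +0.761069 = +0.222406;  D = -0.212720-0.064919i
d^3_{2,-1}: k∈[0..1] ⇒ -0.141566 +0.742892 = +0.601326;  D = -0.601312-0.004154i
d^3_{3,-1}: single k=0 term ⇒ +0.280849;  D = -0.269725+0.078260i
Y_3^{m'}(θ=2.8211,φ=6.2427) and Σ D·Y over m':
  (-0.0031-0.0266i)·(+0.0129+0.0016i)  (+0.0533+0.1238i)·(-0.0959-0.0078i)  (-0.2439-0.2920i)·(+0.3564+0.0144i)  (+0.4905+0.3253i)·(-0.5326+0.0000i)  (-0.2127-0.0649i)·(-0.3564+0.0144i)  (-0.6013-0.0042i)·(-0.0959+0.0078i)  (-0.2697+0.0783i)·(-0.0129+0.0016i)
Y_3^-1(R⁻¹ n̂) = -0.210285-0.279125i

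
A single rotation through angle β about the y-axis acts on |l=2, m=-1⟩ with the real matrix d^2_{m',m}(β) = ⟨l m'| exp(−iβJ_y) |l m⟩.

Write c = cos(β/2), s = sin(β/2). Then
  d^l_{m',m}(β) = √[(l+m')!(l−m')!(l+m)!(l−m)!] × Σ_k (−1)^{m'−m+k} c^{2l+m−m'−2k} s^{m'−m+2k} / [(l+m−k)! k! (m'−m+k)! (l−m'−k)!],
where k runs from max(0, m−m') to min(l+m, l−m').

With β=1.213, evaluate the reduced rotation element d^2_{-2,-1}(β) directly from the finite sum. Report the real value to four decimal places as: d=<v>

d=0.6324

d^2_{-2,-1}(β=1.213) via Wigner's sum:
c=cos(1.213/2)=0.821648, s=sin(1.213/2)=0.569995; N=√[1·24·1·6]=12.000000
k∈{1} keeps every argument non-negative
  k=1: (−1)^0·12.0000/(6)·0.8216^3·0.5700^1 = +0.632352
d^2_{-2,-1}(1.213) = +0.632352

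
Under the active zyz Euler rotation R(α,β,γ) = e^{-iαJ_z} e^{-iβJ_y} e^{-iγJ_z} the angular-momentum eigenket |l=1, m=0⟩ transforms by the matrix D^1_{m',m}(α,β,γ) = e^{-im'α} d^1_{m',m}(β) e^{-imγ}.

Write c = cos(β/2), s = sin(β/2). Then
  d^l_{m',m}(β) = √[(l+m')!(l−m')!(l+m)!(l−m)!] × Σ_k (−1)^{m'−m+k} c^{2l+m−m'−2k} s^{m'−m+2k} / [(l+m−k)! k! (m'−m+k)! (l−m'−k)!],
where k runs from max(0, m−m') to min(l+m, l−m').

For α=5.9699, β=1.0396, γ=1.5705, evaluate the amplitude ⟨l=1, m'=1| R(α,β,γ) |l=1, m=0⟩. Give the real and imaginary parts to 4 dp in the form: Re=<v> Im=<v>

Re=-0.5800 Im=-0.1879

First d^1_{1,0}(β=1.0396), then the phase factors e^{-i(1)α} and e^{-i(0)γ}:
c=cos(1.0396/2)=0.867919, s=sin(1.0396/2)=0.496707; N=√[2·1·1·1]=1.414214
The bounds max(0,m−m')=0 and min(l+m,l−m')=0 give 1 term
  k=0: (−1)^1·1.4142/(1)·0.8679^1·0.4967^1 = -0.609669
d^1_{1,0}(1.0396) = -0.609669
Phases: e^{-i·(1)·5.9699}=+0.951326+0.308186i, e^{-i·(0)·1.5705}=+1.000000+0.000000i ⇒ D=-0.579994-0.187891i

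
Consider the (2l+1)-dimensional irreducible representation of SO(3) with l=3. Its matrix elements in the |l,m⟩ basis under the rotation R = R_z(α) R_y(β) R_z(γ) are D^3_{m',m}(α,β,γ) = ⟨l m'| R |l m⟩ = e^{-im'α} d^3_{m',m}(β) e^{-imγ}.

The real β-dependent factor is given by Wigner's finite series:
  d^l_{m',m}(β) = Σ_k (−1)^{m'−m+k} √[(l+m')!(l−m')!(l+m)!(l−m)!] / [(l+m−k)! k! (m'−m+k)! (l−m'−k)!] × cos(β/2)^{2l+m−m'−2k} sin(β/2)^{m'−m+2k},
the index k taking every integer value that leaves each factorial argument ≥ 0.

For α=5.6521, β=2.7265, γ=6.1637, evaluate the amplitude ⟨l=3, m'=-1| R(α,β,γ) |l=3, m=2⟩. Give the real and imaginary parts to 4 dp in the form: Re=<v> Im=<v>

Re=-0.4923 Im=0.2036

D^3_{-1,2}(5.6521,2.7265,6.1637) = e^{-i·-1·5.6521}·d^3_{-1,2}(2.7265)·e^{-i·2·6.1637}. Compute d first:
c=cos(2.7265/2)=0.206060, s=sin(2.7265/2)=0.978539; N=√[2·24·120·1]=75.894664
The bounds max(0,m−m')=3 and min(l+m,l−m')=4 give 2 terms
  k=3: (−1)^0·75.8947/(12)·0.2061^3·0.9785^3 = +0.051849
  k=4: (−1)^1·75.8947/(24)·0.2061^1·0.9785^5 = -0.584634
d^3_{-1,2}(2.7265) = +0.051849 -0.584634 = -0.532785
Attach z-rotation phases: D = e^{-i(-1)(5.6521)}·(-0.532785)·e^{-i(2)(6.1637)} = -0.492348+0.203600i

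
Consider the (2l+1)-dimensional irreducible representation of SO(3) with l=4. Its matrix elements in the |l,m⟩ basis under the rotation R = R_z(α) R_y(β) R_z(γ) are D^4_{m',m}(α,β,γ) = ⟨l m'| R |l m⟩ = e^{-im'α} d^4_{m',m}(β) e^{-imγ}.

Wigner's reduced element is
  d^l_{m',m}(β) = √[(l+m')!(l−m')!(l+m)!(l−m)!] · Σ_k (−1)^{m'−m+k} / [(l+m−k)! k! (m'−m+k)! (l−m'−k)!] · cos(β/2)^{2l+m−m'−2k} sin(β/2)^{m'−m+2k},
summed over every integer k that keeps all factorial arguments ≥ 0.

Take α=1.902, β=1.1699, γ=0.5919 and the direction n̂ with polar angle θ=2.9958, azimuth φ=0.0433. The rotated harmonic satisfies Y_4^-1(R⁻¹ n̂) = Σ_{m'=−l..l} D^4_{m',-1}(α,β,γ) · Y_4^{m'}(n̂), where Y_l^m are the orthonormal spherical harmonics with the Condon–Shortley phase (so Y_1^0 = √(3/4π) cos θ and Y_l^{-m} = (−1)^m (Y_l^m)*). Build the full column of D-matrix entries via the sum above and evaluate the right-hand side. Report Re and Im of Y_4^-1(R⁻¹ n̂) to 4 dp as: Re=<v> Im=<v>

Need the full column D^4_{m',-1} for m'=−4..4 at α=1.902, β=1.1699, γ=0.5919.
cos(β/2)=0.833740, sin(β/2)=0.552158
d^4_{-4,-1}: single k=3 term ⇒ +0.507500;  D = -0.172073+0.477438i
d^4_{-3,-1}: k∈[2..3] ⇒ +0.812792 -0.594146 = +0.218646;  D = +0.218622+0.003217i
d^4_{-2,-1}: k∈[1..3] ⇒ +0.656013 -1.438626 +0.420651 = -0.361962;  D = +0.112654+0.343985i
d^4_{-1,-1}: k∈[0..3] ⇒ +0.233477 -1.536032 +1.347397 -0.196988 = -0.152146;  D = +0.121333-0.091797i
d^4_{0,-1}: k∈[0..3] ⇒ -0.691499 +1.819735 -0.798129 +0.058343 = +0.388449;  D = +0.322367+0.216731i
d^4_{1,-1}: k∈[0..3] ⇒ +1.024022 -1.347397 +0.295482 -0.008640 = -0.036534;  D = -0.009417+0.035299i
d^4_{2,-1}: k∈[0..2] ⇒ -0.959084 +0.630977 -0.055349 = -0.383456;  D = +0.382504-0.027014i
d^4_{3,-1}: k∈[0..1] ⇒ +0.594146 -0.156354 = +0.437792;  D = +0.171174+0.402941i
d^4_{4,-1}: single k=0 term ⇒ -0.222588;  D = -0.165433+0.148920i
Y_4^{m'}(θ=2.9958,φ=0.0433) and Σ D·Y over m':
  (-0.1721+0.4774i)·(+0.0002-0.0000i)  (+0.2186+0.0032i)·(-0.0038+0.0005i)  (+0.1127+0.3440i)·(+0.0412-0.0036i)  (+0.1213-0.0918i)·(-0.2617+0.0113i)  (+0.3224+0.2167i)·(+0.7586+0.0000i)  (-0.0094+0.0353i)·(+0.2617+0.0113i)  (+0.3825-0.0270i)·(+0.0412+0.0036i)  (+0.1712+0.4029i)·(+0.0038+0.0005i)  (-0.1654+0.1489i)·(+0.0002+0.0000i)
Y_4^-1(R⁻¹ n̂) = +0.232255+0.214779i

Re=0.2323 Im=0.2148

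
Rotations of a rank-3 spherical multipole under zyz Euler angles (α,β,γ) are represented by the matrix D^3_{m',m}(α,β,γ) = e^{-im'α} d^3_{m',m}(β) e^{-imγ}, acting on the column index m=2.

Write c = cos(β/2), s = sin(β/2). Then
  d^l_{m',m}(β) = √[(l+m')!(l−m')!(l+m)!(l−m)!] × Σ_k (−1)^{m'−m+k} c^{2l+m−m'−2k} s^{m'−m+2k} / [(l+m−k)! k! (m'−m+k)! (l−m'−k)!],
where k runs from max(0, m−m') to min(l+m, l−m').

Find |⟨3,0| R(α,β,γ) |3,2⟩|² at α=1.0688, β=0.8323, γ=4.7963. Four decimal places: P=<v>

P=0.2541

First d^3_{0,2}(β=0.8323), then the phase factors e^{-i(0)α} and e^{-i(2)γ}:
c=cos(0.8323/2)=0.914652, s=sin(0.8323/2)=0.404242; N=√[6·6·120·1]=65.726707
Admissible k: 2..3 (factorial args all ≥0)
  k=2: (−1)^0·65.7267/(12)·0.9147^4·0.4042^2 = +0.626422
  k=3: (−1)^1·65.7267/(12)·0.9147^2·0.4042^4 = -0.122360
d^3_{0,2}(0.8323) = +0.626422 -0.122360 = +0.504063
|D^3_{0,2}|² = |d^3_{0,2}(β)|² = (+0.504063)² = 0.254079 (the z-rotation phases have unit modulus)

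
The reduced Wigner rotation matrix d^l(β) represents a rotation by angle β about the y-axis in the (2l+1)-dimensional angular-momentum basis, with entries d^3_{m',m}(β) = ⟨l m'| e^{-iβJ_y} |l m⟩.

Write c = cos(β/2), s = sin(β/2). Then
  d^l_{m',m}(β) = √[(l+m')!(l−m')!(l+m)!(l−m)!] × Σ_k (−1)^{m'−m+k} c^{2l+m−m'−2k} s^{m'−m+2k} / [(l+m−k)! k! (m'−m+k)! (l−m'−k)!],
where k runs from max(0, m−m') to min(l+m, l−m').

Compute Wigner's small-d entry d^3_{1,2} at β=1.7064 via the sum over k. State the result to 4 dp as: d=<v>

d^3_{1,2}(β=1.7064) via Wigner's sum:
With c≡cos(β/2)=0.657576 and s≡sin(β/2)=0.753389, N=[24·2·120·1]^{1/2}=75.894664
The bounds max(0,m−m')=1 and min(l+m,l−m')=2 give 2 terms
  k=1: (−1)^0·75.8947/(24)·0.6576^5·0.7534^1 = +0.292919
  k=2: (−1)^1·75.8947/(12)·0.6576^3·0.7534^3 = -0.768996
d^3_{1,2}(1.7064) = +0.292919 -0.768996 = -0.476077

d=-0.4761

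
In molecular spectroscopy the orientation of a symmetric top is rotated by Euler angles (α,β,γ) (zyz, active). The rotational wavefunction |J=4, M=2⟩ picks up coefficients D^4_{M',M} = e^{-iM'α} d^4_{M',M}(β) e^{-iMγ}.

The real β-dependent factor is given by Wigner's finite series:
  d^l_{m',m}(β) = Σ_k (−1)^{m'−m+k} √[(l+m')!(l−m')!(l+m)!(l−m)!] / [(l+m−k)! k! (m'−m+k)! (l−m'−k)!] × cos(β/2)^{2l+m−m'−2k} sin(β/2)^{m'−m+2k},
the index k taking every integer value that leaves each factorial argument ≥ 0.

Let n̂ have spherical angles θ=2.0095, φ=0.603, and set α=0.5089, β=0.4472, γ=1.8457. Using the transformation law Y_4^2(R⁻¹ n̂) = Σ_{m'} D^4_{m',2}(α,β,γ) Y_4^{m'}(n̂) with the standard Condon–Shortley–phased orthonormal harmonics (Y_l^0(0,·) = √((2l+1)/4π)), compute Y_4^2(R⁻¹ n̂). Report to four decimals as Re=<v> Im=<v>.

Re=0.3106 Im=-0.1239

Need the full column D^4_{m',2} for m'=−4..4 at α=0.5089, β=0.4472, γ=1.8457.
cos(β/2)=0.975106, sin(β/2)=0.221741
d^4_{-4,2}: single k=6 term ⇒ +0.000598;  D = -0.000051-0.000596i
d^4_{-3,2}: k∈[5..6] ⇒ +0.005579 -0.000096 = +0.005483;  D = -0.003068-0.004544i
d^4_{-2,2}: k∈[4..6] ⇒ +0.032786 -0.001356 +0.000006 = +0.031435;  D = -0.028055-0.014180i
d^4_{-1,2}: k∈[3..5] ⇒ +0.135929 -0.010544 +0.000109 = +0.125495;  D = -0.125390+0.005132i
d^4_{0,2}: k∈[2..4] ⇒ +0.400982 -0.055295 +0.001072 = +0.346759;  D = -0.295656+0.181190i
d^4_{1,2}: k∈[1..3] ⇒ +0.788577 -0.203894 +0.007029 = +0.591712;  D = -0.289939+0.515809i
d^4_{2,2}: k∈[0..2] ⇒ +0.817359 -0.507206 +0.032786 = +0.342939;  D = -0.001094+0.342937i
d^4_{3,2}: k∈[0..1] ⇒ -0.695460 +0.107891 = -0.587569;  D = -0.284636-0.514023i
d^4_{4,2}: single k=0 term ⇒ +0.223657;  D = +0.189946+0.118080i
Y_4^{m'}(θ=2.0095,φ=0.603) and Σ D·Y over m':
  (-0.0001-0.0006i)·(-0.2216-0.1981i)  (-0.0031-0.0045i)·(+0.0931+0.3833i)  (-0.0281-0.0142i)·(+0.0257-0.0674i)  (-0.1254+0.0051i)·(+0.2603-0.1792i)  (-0.2957+0.1812i)·(-0.1347+0.0000i)  (-0.2899+0.5158i)·(-0.2603-0.1792i)  (-0.0011+0.3429i)·(+0.0257+0.0674i)  (-0.2846-0.5140i)·(-0.0931+0.3833i)  (+0.1899+0.1181i)·(-0.2216+0.1981i)
Y_4^2(R⁻¹ n̂) = +0.310612-0.123872i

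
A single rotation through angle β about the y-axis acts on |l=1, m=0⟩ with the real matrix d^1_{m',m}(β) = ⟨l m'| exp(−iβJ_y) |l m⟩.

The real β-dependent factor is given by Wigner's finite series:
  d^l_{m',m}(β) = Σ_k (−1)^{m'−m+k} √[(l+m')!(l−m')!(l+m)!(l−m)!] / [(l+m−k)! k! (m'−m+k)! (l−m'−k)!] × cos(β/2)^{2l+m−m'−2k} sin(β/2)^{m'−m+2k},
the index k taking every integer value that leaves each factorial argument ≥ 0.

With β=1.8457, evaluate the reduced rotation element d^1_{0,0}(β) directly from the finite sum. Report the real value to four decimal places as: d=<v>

d=-0.2715

d^1_{0,0}(β=1.8457) via Wigner's sum:
c=cos(1.8457/2)=0.603550, s=sin(1.8457/2)=0.797325; N=√[1·1·1·1]=1.000000
k∈{0,1} keeps every argument non-negative
  k=0: (−1)^0·1.0000/(1)·0.6036^2·0.7973^0 = +0.364273
  k=1: (−1)^1·1.0000/(1)·0.6036^0·0.7973^2 = -0.635727
d^1_{0,0}(1.8457) = +0.364273 -0.635727 = -0.271454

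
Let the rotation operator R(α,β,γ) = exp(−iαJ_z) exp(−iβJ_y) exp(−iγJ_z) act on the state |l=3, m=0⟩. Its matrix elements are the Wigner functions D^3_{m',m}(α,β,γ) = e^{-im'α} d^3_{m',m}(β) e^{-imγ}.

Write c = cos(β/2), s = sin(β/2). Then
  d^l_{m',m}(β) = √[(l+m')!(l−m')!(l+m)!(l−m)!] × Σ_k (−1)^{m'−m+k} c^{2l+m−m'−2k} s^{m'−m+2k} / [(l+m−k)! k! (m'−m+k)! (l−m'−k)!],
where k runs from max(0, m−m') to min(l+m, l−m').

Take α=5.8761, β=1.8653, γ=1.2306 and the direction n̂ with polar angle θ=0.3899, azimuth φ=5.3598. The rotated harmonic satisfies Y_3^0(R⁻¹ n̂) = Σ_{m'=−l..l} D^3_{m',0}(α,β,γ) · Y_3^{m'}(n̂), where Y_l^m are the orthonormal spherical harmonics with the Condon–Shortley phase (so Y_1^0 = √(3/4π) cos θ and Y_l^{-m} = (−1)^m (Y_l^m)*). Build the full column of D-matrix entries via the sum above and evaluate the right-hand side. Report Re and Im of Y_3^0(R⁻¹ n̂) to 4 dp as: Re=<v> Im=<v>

Need the full column D^3_{m',0} for m'=−3..3 at α=5.8761, β=1.8653, γ=1.2306.
cos(β/2)=0.595708, sin(β/2)=0.803201
d^3_{-3,0}: single k=3 term ⇒ +0.489878;  D = +0.167767-0.460255i
d^3_{-2,0}: k∈[2..3] ⇒ +0.444982 -0.808956 = -0.363974;  D = -0.249858+0.264666i
d^3_{-1,0}: k∈[1..3] ⇒ +0.208728 -1.138373 +0.689836 = -0.239809;  D = -0.220211+0.094949i
d^3_{0,0}: k∈[0..3] ⇒ +0.044689 -0.731179 +1.329250 -0.268501 = +0.374258;  D = +0.374258+0.000000i
d^3_{1,0}: k∈[0..2] ⇒ -0.208728 +1.138373 -0.689836 = +0.239809;  D = +0.220211+0.094949i
d^3_{2,0}: k∈[0..1] ⇒ +0.444982 -0.808956 = -0.363974;  D = -0.249858-0.264666i
d^3_{3,0}: single k=0 term ⇒ -0.489878;  D = -0.167767-0.460255i
Y_3^{m'}(θ=0.3899,φ=5.3598) and Σ D·Y over m':
  (+0.1678-0.4603i)·(-0.0213+0.0083i)  (-0.2499+0.2647i)·(-0.0372+0.1314i)  (-0.2202+0.0949i)·(+0.2428+0.3212i)  (+0.3743+0.0000i)·(+0.4410+0.0000i)  (+0.2202+0.0949i)·(-0.2428+0.3212i)  (-0.2499-0.2647i)·(-0.0372-0.1314i)  (-0.1678-0.4603i)·(+0.0213+0.0083i)
Y_3^0(R⁻¹ n̂) = -0.053354-0.000000i

Re=-0.0534 Im=0.0000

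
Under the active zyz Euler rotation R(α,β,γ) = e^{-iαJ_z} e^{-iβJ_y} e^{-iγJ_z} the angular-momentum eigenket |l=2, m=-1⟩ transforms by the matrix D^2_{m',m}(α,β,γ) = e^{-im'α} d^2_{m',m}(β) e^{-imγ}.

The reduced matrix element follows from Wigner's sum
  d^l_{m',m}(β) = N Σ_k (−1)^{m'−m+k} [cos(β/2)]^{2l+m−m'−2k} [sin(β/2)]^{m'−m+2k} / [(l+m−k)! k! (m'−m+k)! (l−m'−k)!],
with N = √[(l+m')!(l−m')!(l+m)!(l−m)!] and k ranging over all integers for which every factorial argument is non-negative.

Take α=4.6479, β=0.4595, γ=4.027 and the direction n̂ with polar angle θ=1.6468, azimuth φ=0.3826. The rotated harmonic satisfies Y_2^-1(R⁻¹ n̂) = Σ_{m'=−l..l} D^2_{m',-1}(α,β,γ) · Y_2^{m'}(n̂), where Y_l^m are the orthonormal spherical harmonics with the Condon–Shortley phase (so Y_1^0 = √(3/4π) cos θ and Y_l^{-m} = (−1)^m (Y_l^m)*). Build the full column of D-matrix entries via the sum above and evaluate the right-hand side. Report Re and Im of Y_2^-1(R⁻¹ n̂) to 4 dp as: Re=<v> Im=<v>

Re=0.0947 Im=-0.1687

Need the full column D^2_{m',-1} for m'=−2..2 at α=4.6479, β=0.4595, γ=4.027.
cos(β/2)=0.973723, sin(β/2)=0.227734
d^2_{-2,-1}: single k=1 term ⇒ +0.420499;  D = +0.305825+0.288601i
d^2_{-1,-1}: k∈[0..1] ⇒ +0.898964 -0.147519 = +0.751445;  D = -0.549886+0.512147i
d^2_{0,-1}: k∈[0..1] ⇒ -0.515004 +0.028171 = -0.486833;  D = +0.308153+0.376893i
d^2_{1,-1}: k∈[0..1] ⇒ +0.147519 -0.002690 = +0.144829;  D = +0.117798-0.084257i
d^2_{2,-1}: single k=0 term ⇒ -0.023001;  D = -0.012148-0.019532i
Y_2^{m'}(θ=1.6468,φ=0.3826) and Σ D·Y over m':
  (+0.3058+0.2886i)·(+0.2770-0.2660i)  (-0.5499+0.5121i)·(-0.0543+0.0218i)  (+0.3082+0.3769i)·(-0.3099+0.0000i)  (+0.1178-0.0843i)·(+0.0543+0.0218i)  (-0.0121-0.0195i)·(+0.2770+0.2660i)
Y_2^-1(R⁻¹ n̂) = +0.094694-0.168668i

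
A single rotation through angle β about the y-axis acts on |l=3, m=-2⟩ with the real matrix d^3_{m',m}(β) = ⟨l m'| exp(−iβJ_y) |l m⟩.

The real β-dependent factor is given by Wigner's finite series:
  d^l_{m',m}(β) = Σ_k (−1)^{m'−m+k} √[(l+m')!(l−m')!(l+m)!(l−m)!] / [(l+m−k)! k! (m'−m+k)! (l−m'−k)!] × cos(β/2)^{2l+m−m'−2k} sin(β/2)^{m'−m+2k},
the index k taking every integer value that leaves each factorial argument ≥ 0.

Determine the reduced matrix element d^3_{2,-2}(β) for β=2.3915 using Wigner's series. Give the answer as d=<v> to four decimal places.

d=-0.1461

d^3_{2,-2}(β=2.3915) via Wigner's sum:
With c≡cos(β/2)=0.366316 and s≡sin(β/2)=0.930491, N=[120·1·1·120]^{1/2}=120.000000
Admissible k: 0..1 (factorial args all ≥0)
  k=0: (−1)^4·120.0000/(24)·0.3663^2·0.9305^4 = +0.502955
  k=1: (−1)^5·120.0000/(120)·0.3663^0·0.9305^6 = -0.649041
d^3_{2,-2}(2.3915) = +0.502955 -0.649041 = -0.146086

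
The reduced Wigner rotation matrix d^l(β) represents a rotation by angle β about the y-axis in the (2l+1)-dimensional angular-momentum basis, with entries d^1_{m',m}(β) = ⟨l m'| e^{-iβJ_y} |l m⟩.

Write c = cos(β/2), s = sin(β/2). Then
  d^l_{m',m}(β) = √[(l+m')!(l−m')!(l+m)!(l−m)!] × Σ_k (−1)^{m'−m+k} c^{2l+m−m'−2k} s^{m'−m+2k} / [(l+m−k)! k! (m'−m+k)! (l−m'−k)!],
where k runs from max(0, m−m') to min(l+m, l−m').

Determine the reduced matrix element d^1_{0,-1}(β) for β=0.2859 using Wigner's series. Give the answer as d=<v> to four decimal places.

d^1_{0,-1}(β=0.2859) via Wigner's sum:
c=cos(0.2859/2)=0.989800, s=sin(0.2859/2)=0.142464; N=√[1·1·1·2]=1.414214
k∈{0} keeps every argument non-negative
  k=0: (−1)^1·1.4142/(1)·0.9898^1·0.1425^1 = -0.199419
d^1_{0,-1}(0.2859) = -0.199419

d=-0.1994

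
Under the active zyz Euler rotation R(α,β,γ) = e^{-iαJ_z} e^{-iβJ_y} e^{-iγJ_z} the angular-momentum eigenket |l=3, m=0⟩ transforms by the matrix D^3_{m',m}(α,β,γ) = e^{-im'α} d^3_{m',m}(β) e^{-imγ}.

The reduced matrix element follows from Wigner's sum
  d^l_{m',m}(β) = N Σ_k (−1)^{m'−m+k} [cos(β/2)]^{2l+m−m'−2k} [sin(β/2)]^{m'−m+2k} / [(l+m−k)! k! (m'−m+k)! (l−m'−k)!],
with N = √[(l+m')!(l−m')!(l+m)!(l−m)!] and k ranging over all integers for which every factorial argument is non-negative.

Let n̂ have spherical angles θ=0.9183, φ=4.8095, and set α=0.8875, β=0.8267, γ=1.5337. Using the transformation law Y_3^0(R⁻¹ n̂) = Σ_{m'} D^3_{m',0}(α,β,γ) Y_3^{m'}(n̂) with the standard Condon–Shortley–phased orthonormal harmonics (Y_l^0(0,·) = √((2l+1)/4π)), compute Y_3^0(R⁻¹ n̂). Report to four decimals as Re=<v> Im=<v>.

Re=0.0047 Im=0.0000

Need the full column D^3_{m',0} for m'=−3..3 at α=0.8875, β=0.8267, γ=1.5337.
cos(β/2)=0.915780, sin(β/2)=0.401679
d^3_{-3,0}: single k=3 term ⇒ +0.222601;  D = -0.197539+0.102613i
d^3_{-2,0}: k∈[2..3] ⇒ +0.621563 -0.119581 = +0.501982;  D = -0.101796+0.491552i
d^3_{-1,0}: k∈[1..3] ⇒ +0.896245 -0.517279 +0.033173 = +0.412139;  D = +0.260205+0.319612i
d^3_{0,0}: k∈[0..3] ⇒ +0.589859 -1.021332 +0.196491 -0.004200 = -0.239182;  D = -0.239182+0.000000i
d^3_{1,0}: k∈[0..2] ⇒ -0.896245 +0.517279 -0.033173 = -0.412139;  D = -0.260205+0.319612i
d^3_{2,0}: k∈[0..1] ⇒ +0.621563 -0.119581 = +0.501982;  D = -0.101796-0.491552i
d^3_{3,0}: single k=0 term ⇒ -0.222601;  D = +0.197539+0.102613i
Y_3^{m'}(θ=0.9183,φ=4.8095) and Σ D·Y over m':
  (-0.1975+0.1026i)·(-0.0601-0.2005i)  (-0.1018+0.4916i)·(-0.3844+0.0756i)  (+0.2602+0.3196i)·(+0.0210+0.2155i)  (-0.2392+0.0000i)·(-0.2621+0.0000i)  (-0.2602+0.3196i)·(-0.0210+0.2155i)  (-0.1018-0.4916i)·(-0.3844-0.0756i)  (+0.1975+0.1026i)·(+0.0601-0.2005i)
Y_3^0(R⁻¹ n̂) = +0.004664+0.000000i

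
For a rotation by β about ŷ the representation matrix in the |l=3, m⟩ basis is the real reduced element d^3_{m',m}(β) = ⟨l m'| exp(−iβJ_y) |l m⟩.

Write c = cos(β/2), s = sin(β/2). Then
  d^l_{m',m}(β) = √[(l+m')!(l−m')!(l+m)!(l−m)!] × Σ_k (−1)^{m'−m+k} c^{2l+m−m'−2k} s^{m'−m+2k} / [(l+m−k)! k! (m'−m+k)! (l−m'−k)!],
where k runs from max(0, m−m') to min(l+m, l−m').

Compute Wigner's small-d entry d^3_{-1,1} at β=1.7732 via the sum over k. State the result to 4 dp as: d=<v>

d=-0.3609

d^3_{-1,1}(β=1.7732) via Wigner's sum:
With c≡cos(β/2)=0.632050 and s≡sin(β/2)=0.774927, N=[2·24·24·2]^{1/2}=48.000000
k: max(0,(1)−(-1))=2 … min(3+(1),3−(-1))=4
  k=2: (−1)^0·48.0000/(8)·0.6321^4·0.7749^2 = +0.575016
  k=3: (−1)^1·48.0000/(6)·0.6321^2·0.7749^4 = -1.152490
  k=4: (−1)^2·48.0000/(48)·0.6321^0·0.7749^6 = +0.216554
d^3_{-1,1}(1.7732) = +0.575016 -1.152490 +0.216554 = -0.360920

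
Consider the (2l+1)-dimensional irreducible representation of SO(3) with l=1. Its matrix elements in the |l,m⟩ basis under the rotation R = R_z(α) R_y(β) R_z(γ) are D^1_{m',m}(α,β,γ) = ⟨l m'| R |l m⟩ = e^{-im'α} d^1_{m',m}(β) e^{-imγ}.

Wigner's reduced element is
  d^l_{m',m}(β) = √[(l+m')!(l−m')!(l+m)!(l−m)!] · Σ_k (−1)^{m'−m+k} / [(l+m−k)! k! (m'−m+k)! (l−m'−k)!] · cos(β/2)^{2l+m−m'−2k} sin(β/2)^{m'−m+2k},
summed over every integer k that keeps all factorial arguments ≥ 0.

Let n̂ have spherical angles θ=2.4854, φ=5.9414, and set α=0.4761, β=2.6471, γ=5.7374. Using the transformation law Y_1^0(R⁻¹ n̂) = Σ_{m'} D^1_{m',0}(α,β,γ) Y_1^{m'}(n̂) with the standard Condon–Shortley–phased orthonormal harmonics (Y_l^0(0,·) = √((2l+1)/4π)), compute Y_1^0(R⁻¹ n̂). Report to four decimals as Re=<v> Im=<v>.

Re=0.4375 Im=0.0000

Need the full column D^1_{m',0} for m'=−1..1 at α=0.4761, β=2.6471, γ=5.7374.
cos(β/2)=0.244735, sin(β/2)=0.969590
d^1_{-1,0}: single k=1 term ⇒ +0.335582;  D = +0.298262+0.153803i
d^1_{0,0}: k∈[0..1] ⇒ +0.059895 -0.940105 = -0.880210;  D = -0.880210+0.000000i
d^1_{1,0}: single k=0 term ⇒ -0.335582;  D = -0.298262+0.153803i
Y_1^{m'}(θ=2.4854,φ=5.9414) and Σ D·Y over m':
  (+0.2983+0.1538i)·(+0.1986+0.0706i)  (-0.8802+0.0000i)·(-0.3871+0.0000i)  (-0.2983+0.1538i)·(-0.1986+0.0706i)
Y_1^0(R⁻¹ n̂) = +0.437490+0.000000i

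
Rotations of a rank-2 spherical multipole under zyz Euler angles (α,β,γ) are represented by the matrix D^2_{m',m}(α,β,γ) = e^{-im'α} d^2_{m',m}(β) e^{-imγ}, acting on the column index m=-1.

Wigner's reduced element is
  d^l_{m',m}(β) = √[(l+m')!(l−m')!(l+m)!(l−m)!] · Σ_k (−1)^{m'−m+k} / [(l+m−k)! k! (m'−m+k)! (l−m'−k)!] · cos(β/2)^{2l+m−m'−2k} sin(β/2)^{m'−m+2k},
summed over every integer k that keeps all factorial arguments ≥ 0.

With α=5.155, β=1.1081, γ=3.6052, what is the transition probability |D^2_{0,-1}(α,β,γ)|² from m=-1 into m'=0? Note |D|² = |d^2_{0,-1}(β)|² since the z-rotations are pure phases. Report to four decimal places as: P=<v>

P=0.2393

D^2_{0,-1}(5.155,1.1081,3.6052) = e^{-i·0·5.155}·d^2_{0,-1}(1.1081)·e^{-i·-1·3.6052}. Compute d first:
Half-angle: c=0.850401, s=0.526136. N=√(2·2·1·6)=4.898979
Admissible k: 0..1 (factorial args all ≥0)
  k=0: (−1)^1·4.8990/(2)·0.8504^3·0.5261^1 = -0.792582
  k=1: (−1)^2·4.8990/(2)·0.8504^1·0.5261^3 = +0.303384
d^2_{0,-1}(1.1081) = -0.792582 +0.303384 = -0.489198
|D^2_{0,-1}|² = |d^2_{0,-1}(β)|² = (-0.489198)² = 0.239315 (the z-rotation phases have unit modulus)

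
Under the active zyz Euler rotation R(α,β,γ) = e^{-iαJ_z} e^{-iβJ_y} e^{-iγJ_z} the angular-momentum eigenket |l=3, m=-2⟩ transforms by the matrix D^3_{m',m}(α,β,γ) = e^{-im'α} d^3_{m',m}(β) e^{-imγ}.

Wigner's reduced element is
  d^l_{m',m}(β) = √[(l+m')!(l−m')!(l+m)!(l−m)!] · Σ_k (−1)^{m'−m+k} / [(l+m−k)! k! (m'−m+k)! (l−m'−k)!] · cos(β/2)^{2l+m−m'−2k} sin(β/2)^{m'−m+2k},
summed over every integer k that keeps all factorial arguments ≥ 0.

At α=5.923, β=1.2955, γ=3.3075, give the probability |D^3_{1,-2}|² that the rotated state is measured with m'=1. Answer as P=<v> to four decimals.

D^3_{1,-2}(5.923,1.2955,3.3075) = e^{-i·1·5.923}·d^3_{1,-2}(1.2955)·e^{-i·-2·3.3075}. Compute d first:
Half-angle: c=0.797443, s=0.603394. N=√(24·2·1·120)=75.894664
The bounds max(0,m−m')=0 and min(l+m,l−m')=1 give 2 terms
  k=0: (−1)^3·75.8947/(12)·0.7974^3·0.6034^3 = -0.704583
  k=1: (−1)^4·75.8947/(24)·0.7974^1·0.6034^5 = +0.201699
d^3_{1,-2}(1.2955) = -0.704583 +0.201699 = -0.502884
|D^3_{1,-2}|² = |d^3_{1,-2}(β)|² = (-0.502884)² = 0.252892 (the z-rotation phases have unit modulus)

P=0.2529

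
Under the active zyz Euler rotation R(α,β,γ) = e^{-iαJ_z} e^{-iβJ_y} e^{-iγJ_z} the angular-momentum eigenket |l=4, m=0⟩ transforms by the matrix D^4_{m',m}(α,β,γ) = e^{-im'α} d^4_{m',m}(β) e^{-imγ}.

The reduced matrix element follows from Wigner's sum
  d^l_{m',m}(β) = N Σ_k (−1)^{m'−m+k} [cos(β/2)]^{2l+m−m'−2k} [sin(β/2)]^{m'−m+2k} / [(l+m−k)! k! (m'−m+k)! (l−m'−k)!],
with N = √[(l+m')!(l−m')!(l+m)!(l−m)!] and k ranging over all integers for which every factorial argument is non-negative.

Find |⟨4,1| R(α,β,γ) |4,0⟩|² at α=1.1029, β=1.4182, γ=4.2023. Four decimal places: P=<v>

P=0.0568

Split into d^4_{1,0}(β=1.4182) × two z-phases.
With c≡cos(β/2)=0.758948 and s≡sin(β/2)=0.651151, N=[120·6·24·24]^{1/2}=643.987578
The bounds max(0,m−m')=0 and min(l+m,l−m')=3 give 4 terms
  k=0: (−1)^1·643.9876/(144)·0.7589^7·0.6512^1 = -0.422359
  k=1: (−1)^2·643.9876/(24)·0.7589^5·0.6512^3 = +1.865400
  k=2: (−1)^3·643.9876/(24)·0.7589^3·0.6512^5 = -1.373129
  k=3: (−1)^4·643.9876/(144)·0.7589^1·0.6512^7 = +0.168461
d^4_{1,0}(1.4182) = -0.422359 +1.865400 -1.373129 +0.168461 = +0.238374
|D^4_{1,0}|² = |d^4_{1,0}(β)|² = (+0.238374)² = 0.056822 (the z-rotation phases have unit modulus)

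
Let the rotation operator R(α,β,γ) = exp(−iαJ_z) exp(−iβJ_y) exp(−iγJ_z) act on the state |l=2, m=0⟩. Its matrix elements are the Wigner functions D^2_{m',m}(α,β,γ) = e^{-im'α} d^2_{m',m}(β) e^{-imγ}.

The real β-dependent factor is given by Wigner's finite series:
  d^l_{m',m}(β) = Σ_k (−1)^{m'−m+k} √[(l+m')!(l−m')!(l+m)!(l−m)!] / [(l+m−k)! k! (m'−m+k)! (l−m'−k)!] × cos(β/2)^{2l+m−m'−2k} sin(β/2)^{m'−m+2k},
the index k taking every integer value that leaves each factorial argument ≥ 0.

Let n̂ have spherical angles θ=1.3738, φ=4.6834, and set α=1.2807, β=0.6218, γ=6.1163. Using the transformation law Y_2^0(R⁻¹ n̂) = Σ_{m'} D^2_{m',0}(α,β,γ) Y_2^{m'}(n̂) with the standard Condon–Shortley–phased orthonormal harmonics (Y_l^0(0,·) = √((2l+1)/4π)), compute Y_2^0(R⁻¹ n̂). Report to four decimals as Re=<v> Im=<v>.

Re=-0.1694 Im=0.0000

Need the full column D^2_{m',0} for m'=−2..2 at α=1.2807, β=0.6218, γ=6.1163.
cos(β/2)=0.952059, sin(β/2)=0.305916
d^2_{-2,0}: single k=2 term ⇒ +0.207781;  D = -0.173779+0.113903i
d^2_{-1,0}: k∈[1..2] ⇒ +0.646649 -0.066764 = +0.579884;  D = +0.165873+0.555655i
d^2_{0,0}: k∈[0..2] ⇒ +0.821589 -0.339305 +0.008758 = +0.491042;  D = +0.491042+0.000000i
d^2_{1,0}: k∈[0..1] ⇒ -0.646649 +0.066764 = -0.579884;  D = -0.165873+0.555655i
d^2_{2,0}: single k=0 term ⇒ +0.207781;  D = -0.173779-0.113903i
Y_2^{m'}(θ=1.3738,φ=4.6834) and Σ D·Y over m':
  (-0.1738+0.1139i)·(-0.3709-0.0215i)  (+0.1659+0.5557i)·(-0.0043+0.1482i)  (+0.4910+0.0000i)·(-0.2791+0.0000i)  (-0.1659+0.5557i)·(+0.0043+0.1482i)  (-0.1738-0.1139i)·(-0.3709+0.0215i)
Y_2^0(R⁻¹ n̂) = -0.169420+0.000000i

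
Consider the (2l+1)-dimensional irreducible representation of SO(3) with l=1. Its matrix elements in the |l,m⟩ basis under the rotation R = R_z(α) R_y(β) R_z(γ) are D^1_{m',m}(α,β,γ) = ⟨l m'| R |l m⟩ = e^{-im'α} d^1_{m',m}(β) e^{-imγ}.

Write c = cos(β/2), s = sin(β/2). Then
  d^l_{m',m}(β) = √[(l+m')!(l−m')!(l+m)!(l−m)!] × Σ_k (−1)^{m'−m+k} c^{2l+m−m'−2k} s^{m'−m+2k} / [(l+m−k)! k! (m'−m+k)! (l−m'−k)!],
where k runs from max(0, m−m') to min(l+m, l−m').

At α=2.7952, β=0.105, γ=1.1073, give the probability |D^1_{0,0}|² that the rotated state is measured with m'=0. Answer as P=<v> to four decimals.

P=0.9890

D^1_{0,0}(2.7952,0.105,1.1073) = e^{-i·0·2.7952}·d^1_{0,0}(0.105)·e^{-i·0·1.1073}. Compute d first:
Half-angle: c=0.998622, s=0.052476. N=√(1·1·1·1)=1.000000
k∈{0,1} keeps every argument non-negative
  k=0: (−1)^0·1.0000/(1)·0.9986^2·0.0525^0 = +0.997246
  k=1: (−1)^1·1.0000/(1)·0.9986^0·0.0525^2 = -0.002754
d^1_{0,0}(0.105) = +0.997246 -0.002754 = +0.994493
|D^1_{0,0}|² = |d^1_{0,0}(β)|² = (+0.994493)² = 0.989015 (the z-rotation phases have unit modulus)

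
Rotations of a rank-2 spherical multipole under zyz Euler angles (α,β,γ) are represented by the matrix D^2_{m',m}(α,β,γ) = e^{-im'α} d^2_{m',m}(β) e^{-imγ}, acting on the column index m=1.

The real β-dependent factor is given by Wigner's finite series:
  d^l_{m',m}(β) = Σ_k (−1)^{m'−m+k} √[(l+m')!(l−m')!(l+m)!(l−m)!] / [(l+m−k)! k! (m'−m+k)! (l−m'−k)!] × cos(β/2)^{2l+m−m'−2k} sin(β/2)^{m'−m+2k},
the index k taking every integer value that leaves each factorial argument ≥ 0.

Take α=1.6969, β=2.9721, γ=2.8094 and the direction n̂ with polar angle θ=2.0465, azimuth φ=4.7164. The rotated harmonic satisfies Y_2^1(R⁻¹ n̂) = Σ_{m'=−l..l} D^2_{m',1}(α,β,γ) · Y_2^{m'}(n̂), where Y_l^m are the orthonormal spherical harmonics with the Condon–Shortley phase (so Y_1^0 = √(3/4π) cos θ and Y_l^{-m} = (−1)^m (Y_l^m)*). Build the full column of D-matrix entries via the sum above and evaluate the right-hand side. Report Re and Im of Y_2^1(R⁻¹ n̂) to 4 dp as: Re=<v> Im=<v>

Re=0.2010 Im=0.0961

Need the full column D^2_{m',1} for m'=−2..2 at α=1.6969, β=2.9721, γ=2.8094.
cos(β/2)=0.084645, sin(β/2)=0.996411
d^2_{-2,1}: single k=3 term ⇒ +0.167474;  D = +0.139680+0.092395i
d^2_{-1,1}: k∈[2..3] ⇒ +0.021340 -0.985722 = -0.964382;  D = -0.426663+0.864865i
d^2_{0,1}: k∈[1..2] ⇒ +0.001480 -0.205113 = -0.203632;  D = +0.192500+0.066408i
d^2_{1,1}: k∈[0..1] ⇒ +0.000051 -0.021340 = -0.021289;  D = +0.004356-0.020838i
d^2_{2,1}: single k=0 term ⇒ -0.001209;  D = -0.001205-0.000097i
Y_2^{m'}(θ=2.0465,φ=4.7164) and Σ D·Y over m':
  (+0.1397+0.0924i)·(-0.3053+0.0024i)  (-0.4267+0.8649i)·(-0.0013-0.3145i)  (+0.1925+0.0664i)·(-0.1169+0.0000i)  (+0.0044-0.0208i)·(+0.0013-0.3145i)  (-0.0012-0.0001i)·(-0.3053-0.0024i)
Y_2^1(R⁻¹ n̂) = +0.200993+0.096109i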